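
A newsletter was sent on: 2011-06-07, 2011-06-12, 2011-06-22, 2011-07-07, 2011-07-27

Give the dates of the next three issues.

2011-08-21, 2011-09-20, 2011-10-25

The spacing grows by 5 each time: 5, 10, 15, 20 days.
Next gap: 25 days. 2011-07-27 + 25 days = 2011-08-21.
Next gap: 30 days. 2011-08-21 + 30 days = 2011-09-20.
Next gap: 35 days. 2011-09-20 + 35 days = 2011-10-25.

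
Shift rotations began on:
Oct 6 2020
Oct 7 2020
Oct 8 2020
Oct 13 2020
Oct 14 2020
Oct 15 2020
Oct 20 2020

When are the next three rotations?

The gap pattern 1, 1, 5, 1, 1, 5 repeats every 3 events.
These are the Tuesdays, Wednesdays and Thursdays of each week.
The following Wednesday is Oct 21 2020.
Next Thursday: Oct 22 2020.
Next Tuesday: Oct 27 2020.

Oct 21 2020, Oct 22 2020, Oct 27 2020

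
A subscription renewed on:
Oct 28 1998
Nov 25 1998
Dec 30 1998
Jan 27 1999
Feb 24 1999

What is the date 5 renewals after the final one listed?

Jul 28 1999

These are Wednesdays with 28, 35, 28, 28-day gaps.
Each is the final Wednesday of its month — Dec 30 1998 is past the 28th, so '4th Wednesday' doesn't fit.
March 1999 ends with Wednesday Mar 31 1999.
Last Wednesday of April 1999: Apr 28 1999.
Last Wednesday of May 1999: May 26 1999.
Last Wednesday of June 1999: Jun 30 1999.
July 1999 ends with Wednesday Jul 28 1999.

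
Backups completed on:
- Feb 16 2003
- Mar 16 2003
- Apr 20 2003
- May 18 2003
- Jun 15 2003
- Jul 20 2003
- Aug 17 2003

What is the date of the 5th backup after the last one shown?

Jan 18 2004

These are Sundays at 28- or 35-day spacing (28, 35, 28, 28, 35, 28).
The pattern: 3rd Sunday of the month.
September 2003 — 3rd Sunday is Sep 21 2003.
October 2003 — 3rd Sunday is Oct 19 2003.
3rd Sunday of November 2003: Nov 16 2003.
December 2003 — 3rd Sunday is Dec 21 2003.
3rd Sunday of January 2004: Jan 18 2004.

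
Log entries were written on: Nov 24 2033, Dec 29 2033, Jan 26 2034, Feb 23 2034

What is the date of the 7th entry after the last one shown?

Sep 28 2034

Every date is a Thursday; gaps 35, 28, 28 days.
Each is the last Thursday of its month (at least one falls on the 29th or later, ruling out '4th Thursday').
Last Thursday of March 2034: Mar 30 2034.
April 2034 ends with Thursday Apr 27 2034.
May 2034 ends with Thursday May 25 2034.
Last Thursday of June 2034: Jun 29 2034.
July 2034 ends with Thursday Jul 27 2034.
Last Thursday of August 2034: Aug 31 2034.
Last Thursday of September 2034: Sep 28 2034.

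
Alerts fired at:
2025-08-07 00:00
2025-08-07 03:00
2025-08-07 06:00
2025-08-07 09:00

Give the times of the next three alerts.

2025-08-07 12:00, 2025-08-07 15:00, 2025-08-07 18:00

Spacing: 3, 3, 3 h — constant 3 h.
2025-08-07 09:00 + 3 h = 2025-08-07 12:00.
2025-08-07 12:00 + 3 h = 2025-08-07 15:00.
2025-08-07 15:00 + 3 h = 2025-08-07 18:00.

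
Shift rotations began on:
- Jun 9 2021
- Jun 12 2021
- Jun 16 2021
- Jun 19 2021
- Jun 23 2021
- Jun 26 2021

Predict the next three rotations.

Jun 30 2021, Jul 3 2021, Jul 7 2021

Gaps: 3, 4, 3, 4, 3 days — not constant, but cyclic with period 2.
The events fall on every Wednesday and Saturday.
Next Wednesday: Jun 30 2021.
The following Saturday is Jul 3 2021.
Next Wednesday: Jul 7 2021.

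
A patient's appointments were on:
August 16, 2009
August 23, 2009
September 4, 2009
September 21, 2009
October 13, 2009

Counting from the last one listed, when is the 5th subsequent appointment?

April 16, 2010

The spacing grows by 5 each time: 7, 12, 17, 22 days.
Next gap: 27 days. October 13, 2009 + 27 days = November 9, 2009.
Next gap: 32 days. November 9, 2009 + 32 days = December 11, 2009.
Next gap: 37 days. December 11, 2009 + 37 days = January 17, 2010.
Next gap: 42 days. January 17, 2010 + 42 days = February 28, 2010.
Next gap: 47 days. February 28, 2010 + 47 days = April 16, 2010.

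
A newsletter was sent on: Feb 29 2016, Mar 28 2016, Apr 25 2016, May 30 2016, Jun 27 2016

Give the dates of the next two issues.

Jul 25 2016, Aug 29 2016

These are Mondays with 28, 28, 35, 28-day gaps.
Each is the final Monday of its month — Feb 29 2016 is past the 28th, so '4th Monday' doesn't fit.
July 2016 ends with Monday Jul 25 2016.
Last Monday of August 2016: Aug 29 2016.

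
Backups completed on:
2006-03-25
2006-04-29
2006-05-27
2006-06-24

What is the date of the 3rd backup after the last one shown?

2006-09-30

All Saturdays; the gaps (35, 28, 28) vary with month length.
This is the last Saturday of each month.
Last Saturday of July 2006: 2006-07-29.
August 2006 ends with Saturday 2006-08-26.
Last Saturday of September 2006: 2006-09-30.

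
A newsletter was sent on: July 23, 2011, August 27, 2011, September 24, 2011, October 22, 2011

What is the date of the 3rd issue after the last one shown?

January 28, 2012

All dates are Saturdays, 35, 28, 28 days apart.
Specifically, the 4th Saturday of each month.
November 2011 — 4th Saturday is November 26, 2011.
4th Saturday of December 2011: December 24, 2011.
January 2012 — 4th Saturday is January 28, 2012.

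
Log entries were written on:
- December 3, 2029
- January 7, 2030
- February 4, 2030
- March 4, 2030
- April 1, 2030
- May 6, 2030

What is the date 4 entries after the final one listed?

These are Mondays at 28- or 35-day spacing (35, 28, 28, 28, 35).
The pattern: 1st Monday of the month.
1st Monday of June 2030: June 3, 2030.
July 2030 — 1st Monday is July 1, 2030.
1st Monday of August 2030: August 5, 2030.
September 2030 — 1st Monday is September 2, 2030.

September 2, 2030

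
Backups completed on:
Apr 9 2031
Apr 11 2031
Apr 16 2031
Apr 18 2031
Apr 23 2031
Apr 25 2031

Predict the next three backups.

Apr 30 2031, May 2 2031, May 7 2031

Every event lands on a Wednesday or Friday (gaps cycle 2, 5, 2, 5, 2).
So the schedule is: every Wednesday and Friday.
Next Wednesday: Apr 30 2031.
The following Friday is May 2 2031.
Next Wednesday: May 7 2031.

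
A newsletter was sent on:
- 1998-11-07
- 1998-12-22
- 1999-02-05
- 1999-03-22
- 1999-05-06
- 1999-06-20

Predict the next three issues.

Gaps between consecutive events: 45, 45, 45, 45, 45 days — a constant 45-day interval.
1999-06-20 + 45 days = 1999-08-04.
1999-08-04 + 45 days = 1999-09-18.
1999-09-18 + 45 days = 1999-11-02.

1999-08-04, 1999-09-18, 1999-11-02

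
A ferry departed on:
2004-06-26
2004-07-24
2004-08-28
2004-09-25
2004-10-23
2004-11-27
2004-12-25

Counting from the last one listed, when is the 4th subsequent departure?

These are Saturdays at 28- or 35-day spacing (28, 35, 28, 28, 35, 28).
The pattern: 4th Saturday of the month.
January 2005 — 4th Saturday is 2005-01-22.
4th Saturday of February 2005: 2005-02-26.
March 2005 — 4th Saturday is 2005-03-26.
4th Saturday of April 2005: 2005-04-23.

2005-04-23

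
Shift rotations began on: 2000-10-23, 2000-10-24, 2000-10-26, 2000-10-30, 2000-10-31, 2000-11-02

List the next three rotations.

2000-11-06, 2000-11-07, 2000-11-09

Gaps: 1, 2, 4, 1, 2 days — not constant, but cyclic with period 3.
The events fall on every Monday, Tuesday and Thursday.
The following Monday is 2000-11-06.
Next Tuesday: 2000-11-07.
The following Thursday is 2000-11-09.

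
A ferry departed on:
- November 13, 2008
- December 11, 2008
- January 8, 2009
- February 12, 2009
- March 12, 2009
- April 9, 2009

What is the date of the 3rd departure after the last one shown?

July 9, 2009

All dates are Thursdays, 28, 28, 35, 28, 28 days apart.
Specifically, the 2nd Thursday of each month.
May 2009 — 2nd Thursday is May 14, 2009.
2nd Thursday of June 2009: June 11, 2009.
2nd Thursday of July 2009: July 9, 2009.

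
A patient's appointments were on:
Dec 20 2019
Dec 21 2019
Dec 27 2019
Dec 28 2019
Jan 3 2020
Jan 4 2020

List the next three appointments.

Gaps: 1, 6, 1, 6, 1 days — not constant, but cyclic with period 2.
The events fall on every Friday and Saturday.
The following Friday is Jan 10 2020.
The following Saturday is Jan 11 2020.
Next Friday: Jan 17 2020.

Jan 10 2020, Jan 11 2020, Jan 17 2020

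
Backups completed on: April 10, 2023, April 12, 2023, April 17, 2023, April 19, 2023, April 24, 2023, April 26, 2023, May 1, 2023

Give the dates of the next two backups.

Gaps: 2, 5, 2, 5, 2, 5 days — not constant, but cyclic with period 2.
The events fall on every Monday and Wednesday.
The following Wednesday is May 3, 2023.
The following Monday is May 8, 2023.

May 3, 2023; May 8, 2023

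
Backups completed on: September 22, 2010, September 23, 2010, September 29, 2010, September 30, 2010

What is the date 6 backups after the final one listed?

October 21, 2010

Every event lands on a Wednesday or Thursday (gaps cycle 1, 6, 1).
So the schedule is: every Wednesday and Thursday.
Next Wednesday: October 6, 2010.
The following Thursday is October 7, 2010.
The following Wednesday is October 13, 2010.
Next Thursday: October 14, 2010.
Next Wednesday: October 20, 2010.
Next Thursday: October 21, 2010.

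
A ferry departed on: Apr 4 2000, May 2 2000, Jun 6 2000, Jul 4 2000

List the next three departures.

All dates are Tuesdays, 28, 35, 28 days apart.
Specifically, the 1st Tuesday of each month.
1st Tuesday of August 2000: Aug 1 2000.
1st Tuesday of September 2000: Sep 5 2000.
October 2000 — 1st Tuesday is Oct 3 2000.

Aug 1 2000, Sep 5 2000, Oct 3 2000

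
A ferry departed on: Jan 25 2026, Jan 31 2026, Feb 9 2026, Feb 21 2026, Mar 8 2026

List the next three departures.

Gaps: 6, 9, 12, 15 days — each gap is 3 larger than the previous one.
Next gap: 18 days. Mar 8 2026 + 18 days = Mar 26 2026.
Next gap: 21 days. Mar 26 2026 + 21 days = Apr 16 2026.
Next gap: 24 days. Apr 16 2026 + 24 days = May 10 2026.

Mar 26 2026, Apr 16 2026, May 10 2026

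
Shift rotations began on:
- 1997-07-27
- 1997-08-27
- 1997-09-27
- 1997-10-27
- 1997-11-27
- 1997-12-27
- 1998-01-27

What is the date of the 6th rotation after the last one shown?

1998-07-27

The day-of-month is always 27 (31, 31, 30, 31, 30, 31 days between events).
So this recurs on the 27th of each month.
Next: February 1998 → 1998-02-27.
Next: March 1998 → 1998-03-27.
Next: April 1998 → 1998-04-27.
May 1998: 1998-05-27.
June 1998: 1998-06-27.
July 1998: 1998-07-27.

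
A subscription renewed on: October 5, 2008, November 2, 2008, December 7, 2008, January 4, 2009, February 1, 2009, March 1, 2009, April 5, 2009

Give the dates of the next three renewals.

These are Sundays at 28- or 35-day spacing (28, 35, 28, 28, 28, 35).
The pattern: 1st Sunday of the month.
May 2009 — 1st Sunday is May 3, 2009.
June 2009 — 1st Sunday is June 7, 2009.
July 2009 — 1st Sunday is July 5, 2009.

May 3, 2009; June 7, 2009; July 5, 2009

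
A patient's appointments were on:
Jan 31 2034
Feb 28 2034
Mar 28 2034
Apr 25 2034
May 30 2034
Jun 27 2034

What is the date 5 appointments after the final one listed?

Nov 28 2034

All Tuesdays; the gaps (28, 28, 28, 35, 28) vary with month length.
This is the last Tuesday of each month.
Last Tuesday of July 2034: Jul 25 2034.
August 2034 ends with Tuesday Aug 29 2034.
Last Tuesday of September 2034: Sep 26 2034.
Last Tuesday of October 2034: Oct 31 2034.
Last Tuesday of November 2034: Nov 28 2034.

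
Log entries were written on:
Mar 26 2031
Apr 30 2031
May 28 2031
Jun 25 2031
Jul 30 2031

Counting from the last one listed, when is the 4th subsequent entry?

Nov 26 2031

These are Wednesdays with 35, 28, 28, 35-day gaps.
Each is the final Wednesday of its month — Apr 30 2031 is past the 28th, so '4th Wednesday' doesn't fit.
Last Wednesday of August 2031: Aug 27 2031.
Last Wednesday of September 2031: Sep 24 2031.
October 2031 ends with Wednesday Oct 29 2031.
Last Wednesday of November 2031: Nov 26 2031.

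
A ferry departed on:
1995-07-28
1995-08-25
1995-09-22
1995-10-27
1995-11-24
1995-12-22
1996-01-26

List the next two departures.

1996-02-23, 1996-03-22

Gaps: 28, 28, 35, 28, 28, 35 days — a mix of 28 and 35. Every date is a Friday.
Each is the 4th Friday of its month.
4th Friday of February 1996: 1996-02-23.
March 1996 — 4th Friday is 1996-03-22.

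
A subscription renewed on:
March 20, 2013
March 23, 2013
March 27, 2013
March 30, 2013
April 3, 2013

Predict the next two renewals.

April 6, 2013; April 10, 2013

Gaps: 3, 4, 3, 4 days — not constant, but cyclic with period 2.
The events fall on every Wednesday and Saturday.
The following Saturday is April 6, 2013.
The following Wednesday is April 10, 2013.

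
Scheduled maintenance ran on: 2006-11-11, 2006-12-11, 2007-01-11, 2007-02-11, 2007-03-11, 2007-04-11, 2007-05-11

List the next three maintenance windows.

The day-of-month is always 11 (30, 31, 31, 28, 31, 30 days between events).
So this recurs on the 11th of each month.
Next: June 2007 → 2007-06-11.
Next: July 2007 → 2007-07-11.
August 2007: 2007-08-11.

2007-06-11, 2007-07-11, 2007-08-11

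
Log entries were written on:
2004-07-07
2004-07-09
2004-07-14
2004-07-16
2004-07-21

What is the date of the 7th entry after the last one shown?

2004-08-13

Every event lands on a Wednesday or Friday (gaps cycle 2, 5, 2, 5).
So the schedule is: every Wednesday and Friday.
Next Friday: 2004-07-23.
The following Wednesday is 2004-07-28.
Next Friday: 2004-07-30.
Next Wednesday: 2004-08-04.
The following Friday is 2004-08-06.
Next Wednesday: 2004-08-11.
Next Friday: 2004-08-13.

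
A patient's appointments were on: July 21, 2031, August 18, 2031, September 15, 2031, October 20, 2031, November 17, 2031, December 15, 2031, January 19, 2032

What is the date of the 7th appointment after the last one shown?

All dates are Mondays, 28, 28, 35, 28, 28, 35 days apart.
Specifically, the 3rd Monday of each month.
3rd Monday of February 2032: February 16, 2032.
March 2032 — 3rd Monday is March 15, 2032.
April 2032 — 3rd Monday is April 19, 2032.
May 2032 — 3rd Monday is May 17, 2032.
3rd Monday of June 2032: June 21, 2032.
July 2032 — 3rd Monday is July 19, 2032.
August 2032 — 3rd Monday is August 16, 2032.

August 16, 2032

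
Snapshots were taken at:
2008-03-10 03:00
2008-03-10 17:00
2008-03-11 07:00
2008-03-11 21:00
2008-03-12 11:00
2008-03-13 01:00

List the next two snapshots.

2008-03-13 15:00, 2008-03-14 05:00

Spacing: 14, 14, 14, 14, 14 h — constant 14 h.
2008-03-13 01:00 + 14 h = 2008-03-13 15:00.
2008-03-13 15:00 + 14 h = 2008-03-14 05:00.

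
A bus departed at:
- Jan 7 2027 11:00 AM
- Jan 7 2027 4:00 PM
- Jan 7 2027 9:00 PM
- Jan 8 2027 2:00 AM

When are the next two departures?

Jan 8 2027 7:00 AM, Jan 8 2027 12:00 PM

Spacing: 5, 5, 5 h — constant 5 h.
Jan 8 2027 2:00 AM + 5 h = Jan 8 2027 7:00 AM.
Jan 8 2027 7:00 AM + 5 h = Jan 8 2027 12:00 PM.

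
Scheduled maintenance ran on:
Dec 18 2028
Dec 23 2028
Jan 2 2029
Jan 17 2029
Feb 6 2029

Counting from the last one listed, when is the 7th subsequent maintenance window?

Intervals are 5, 10, 15, 20 days — an arithmetic progression with common difference 5.
Next gap: 25 days. Feb 6 2029 + 25 days = Mar 3 2029.
Next gap: 30 days. Mar 3 2029 + 30 days = Apr 2 2029.
Next gap: 35 days. Apr 2 2029 + 35 days = May 7 2029.
Next gap: 40 days. May 7 2029 + 40 days = Jun 16 2029.
Next gap: 45 days. Jun 16 2029 + 45 days = Jul 31 2029.
Next gap: 50 days. Jul 31 2029 + 50 days = Sep 19 2029.
Next gap: 55 days. Sep 19 2029 + 55 days = Nov 13 2029.

Nov 13 2029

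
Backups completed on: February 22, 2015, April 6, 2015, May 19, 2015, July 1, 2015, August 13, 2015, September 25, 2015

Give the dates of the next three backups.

November 7, 2015; December 20, 2015; February 1, 2016

The spacing is 43, 43, 43, 43, 43 days — always 43 days.
September 25, 2015 + 43 days = November 7, 2015.
November 7, 2015 + 43 days = December 20, 2015.
December 20, 2015 + 43 days = February 1, 2016.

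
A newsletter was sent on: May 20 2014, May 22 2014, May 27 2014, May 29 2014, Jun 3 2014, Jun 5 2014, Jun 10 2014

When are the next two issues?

The gap pattern 2, 5, 2, 5, 2, 5 repeats every 2 events.
These are the Tuesdays and Thursdays of each week.
The following Thursday is Jun 12 2014.
Next Tuesday: Jun 17 2014.

Jun 12 2014, Jun 17 2014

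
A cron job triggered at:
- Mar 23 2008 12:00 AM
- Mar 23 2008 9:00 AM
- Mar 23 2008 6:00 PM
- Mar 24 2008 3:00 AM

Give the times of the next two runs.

The interval is a steady 9 hours (9, 9, 9).
Mar 24 2008 3:00 AM + 9 h = Mar 24 2008 12:00 PM.
Mar 24 2008 12:00 PM + 9 h = Mar 24 2008 9:00 PM.

Mar 24 2008 12:00 PM, Mar 24 2008 9:00 PM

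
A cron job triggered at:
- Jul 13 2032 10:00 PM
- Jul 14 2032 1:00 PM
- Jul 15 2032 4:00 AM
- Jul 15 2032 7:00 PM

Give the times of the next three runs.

Gaps: 15, 15, 15 hours — each event is 15 hours after the previous one.
Jul 15 2032 7:00 PM + 15 h = Jul 16 2032 10:00 AM.
Jul 16 2032 10:00 AM + 15 h = Jul 17 2032 1:00 AM.
Jul 17 2032 1:00 AM + 15 h = Jul 17 2032 4:00 PM.

Jul 16 2032 10:00 AM, Jul 17 2032 1:00 AM, Jul 17 2032 4:00 PM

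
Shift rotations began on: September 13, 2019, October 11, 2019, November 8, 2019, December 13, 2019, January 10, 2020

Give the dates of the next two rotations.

All dates are Fridays, 28, 28, 35, 28 days apart.
Specifically, the 2nd Friday of each month.
2nd Friday of February 2020: February 14, 2020.
March 2020 — 2nd Friday is March 13, 2020.

February 14, 2020; March 13, 2020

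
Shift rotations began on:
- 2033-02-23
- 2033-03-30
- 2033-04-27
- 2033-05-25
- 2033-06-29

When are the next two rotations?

All Wednesdays; the gaps (35, 28, 28, 35) vary with month length.
This is the last Wednesday of each month.
Last Wednesday of July 2033: 2033-07-27.
Last Wednesday of August 2033: 2033-08-31.

2033-07-27, 2033-08-31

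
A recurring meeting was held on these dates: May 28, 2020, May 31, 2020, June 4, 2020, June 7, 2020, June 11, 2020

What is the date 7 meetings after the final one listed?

July 5, 2020

The gap pattern 3, 4, 3, 4 repeats every 2 events.
These are the Thursdays and Sundays of each week.
Next Sunday: June 14, 2020.
Next Thursday: June 18, 2020.
The following Sunday is June 21, 2020.
The following Thursday is June 25, 2020.
The following Sunday is June 28, 2020.
Next Thursday: July 2, 2020.
The following Sunday is July 5, 2020.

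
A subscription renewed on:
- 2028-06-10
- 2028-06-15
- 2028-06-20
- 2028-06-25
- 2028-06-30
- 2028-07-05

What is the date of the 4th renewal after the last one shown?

2028-07-25

The spacing is 5, 5, 5, 5, 5 days — always 5 days.
2028-07-05 + 5 days = 2028-07-10.
2028-07-10 + 5 days = 2028-07-15.
2028-07-15 + 5 days = 2028-07-20.
2028-07-20 + 5 days = 2028-07-25.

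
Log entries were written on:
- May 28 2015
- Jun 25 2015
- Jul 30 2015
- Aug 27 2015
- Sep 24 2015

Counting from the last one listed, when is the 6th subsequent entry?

These are Thursdays with 28, 35, 28, 28-day gaps.
Each is the final Thursday of its month — Jul 30 2015 is past the 28th, so '4th Thursday' doesn't fit.
Last Thursday of October 2015: Oct 29 2015.
Last Thursday of November 2015: Nov 26 2015.
Last Thursday of December 2015: Dec 31 2015.
Last Thursday of January 2016: Jan 28 2016.
Last Thursday of February 2016: Feb 25 2016.
March 2016 ends with Thursday Mar 31 2016.

Mar 31 2016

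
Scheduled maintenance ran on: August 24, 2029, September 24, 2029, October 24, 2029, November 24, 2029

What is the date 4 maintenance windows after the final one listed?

March 24, 2030

Each date is the 24th; the gaps (31, 30, 31) track the month lengths.
The rule is the 24th of each month.
Next: December 2029 → December 24, 2029.
Next: January 2030 → January 24, 2030.
February 2030: February 24, 2030.
Next: March 2030 → March 24, 2030.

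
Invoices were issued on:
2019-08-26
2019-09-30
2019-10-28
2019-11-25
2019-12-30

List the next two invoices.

These are Mondays with 35, 28, 28, 35-day gaps.
Each is the final Monday of its month — 2019-09-30 is past the 28th, so '4th Monday' doesn't fit.
Last Monday of January 2020: 2020-01-27.
Last Monday of February 2020: 2020-02-24.

2020-01-27, 2020-02-24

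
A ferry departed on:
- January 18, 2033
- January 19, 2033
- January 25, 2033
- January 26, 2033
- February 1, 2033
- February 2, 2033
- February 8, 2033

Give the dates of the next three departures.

Gaps: 1, 6, 1, 6, 1, 6 days — not constant, but cyclic with period 2.
The events fall on every Tuesday and Wednesday.
The following Wednesday is February 9, 2033.
The following Tuesday is February 15, 2033.
Next Wednesday: February 16, 2033.

February 9, 2033; February 15, 2033; February 16, 2033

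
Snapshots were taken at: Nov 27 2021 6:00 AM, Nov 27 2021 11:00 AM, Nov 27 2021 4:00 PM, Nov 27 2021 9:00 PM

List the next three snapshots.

Spacing: 5, 5, 5 h — constant 5 h.
Nov 27 2021 9:00 PM + 5 h = Nov 28 2021 2:00 AM.
Nov 28 2021 2:00 AM + 5 h = Nov 28 2021 7:00 AM.
Nov 28 2021 7:00 AM + 5 h = Nov 28 2021 12:00 PM.

Nov 28 2021 2:00 AM, Nov 28 2021 7:00 AM, Nov 28 2021 12:00 PM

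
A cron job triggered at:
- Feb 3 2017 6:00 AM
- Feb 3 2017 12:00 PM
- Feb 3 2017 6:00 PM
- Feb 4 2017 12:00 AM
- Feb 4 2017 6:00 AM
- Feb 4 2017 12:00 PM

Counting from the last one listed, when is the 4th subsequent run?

The interval is a steady 6 hours (6, 6, 6, 6, 6).
Feb 4 2017 12:00 PM + 6 h = Feb 4 2017 6:00 PM.
Feb 4 2017 6:00 PM + 6 h = Feb 5 2017 12:00 AM.
Feb 5 2017 12:00 AM + 6 h = Feb 5 2017 6:00 AM.
Feb 5 2017 6:00 AM + 6 h = Feb 5 2017 12:00 PM.

Feb 5 2017 12:00 PM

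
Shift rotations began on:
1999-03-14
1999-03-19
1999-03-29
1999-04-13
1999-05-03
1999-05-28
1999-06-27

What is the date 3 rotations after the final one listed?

1999-10-25

The spacing grows by 5 each time: 5, 10, 15, 20, 25, 30 days.
Next gap: 35 days. 1999-06-27 + 35 days = 1999-08-01.
Next gap: 40 days. 1999-08-01 + 40 days = 1999-09-10.
Next gap: 45 days. 1999-09-10 + 45 days = 1999-10-25.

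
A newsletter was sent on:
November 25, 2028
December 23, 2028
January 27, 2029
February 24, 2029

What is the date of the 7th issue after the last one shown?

All dates are Saturdays, 28, 35, 28 days apart.
Specifically, the 4th Saturday of each month.
March 2029 — 4th Saturday is March 24, 2029.
4th Saturday of April 2029: April 28, 2029.
May 2029 — 4th Saturday is May 26, 2029.
June 2029 — 4th Saturday is June 23, 2029.
4th Saturday of July 2029: July 28, 2029.
4th Saturday of August 2029: August 25, 2029.
4th Saturday of September 2029: September 22, 2029.

September 22, 2029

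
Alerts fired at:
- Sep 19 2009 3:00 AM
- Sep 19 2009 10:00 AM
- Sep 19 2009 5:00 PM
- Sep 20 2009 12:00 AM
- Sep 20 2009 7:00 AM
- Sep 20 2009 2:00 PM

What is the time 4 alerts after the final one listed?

Sep 21 2009 6:00 PM

The interval is a steady 7 hours (7, 7, 7, 7, 7).
Sep 20 2009 2:00 PM + 7 h = Sep 20 2009 9:00 PM.
Sep 20 2009 9:00 PM + 7 h = Sep 21 2009 4:00 AM.
Sep 21 2009 4:00 AM + 7 h = Sep 21 2009 11:00 AM.
Sep 21 2009 11:00 AM + 7 h = Sep 21 2009 6:00 PM.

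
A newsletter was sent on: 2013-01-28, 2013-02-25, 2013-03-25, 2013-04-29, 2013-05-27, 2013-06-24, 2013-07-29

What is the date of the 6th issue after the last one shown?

Every date is a Monday; gaps 28, 28, 35, 28, 28, 35 days.
Each is the last Monday of its month (at least one falls on the 29th or later, ruling out '4th Monday').
August 2013 ends with Monday 2013-08-26.
Last Monday of September 2013: 2013-09-30.
Last Monday of October 2013: 2013-10-28.
Last Monday of November 2013: 2013-11-25.
Last Monday of December 2013: 2013-12-30.
January 2014 ends with Monday 2014-01-27.

2014-01-27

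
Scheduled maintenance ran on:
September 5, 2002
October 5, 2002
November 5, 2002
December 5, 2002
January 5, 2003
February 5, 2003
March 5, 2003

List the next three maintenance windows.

The day-of-month is always 5 (30, 31, 30, 31, 31, 28 days between events).
So this recurs on the 5th of each month.
Next: April 2003 → April 5, 2003.
Next: May 2003 → May 5, 2003.
June 2003: June 5, 2003.

April 5, 2003; May 5, 2003; June 5, 2003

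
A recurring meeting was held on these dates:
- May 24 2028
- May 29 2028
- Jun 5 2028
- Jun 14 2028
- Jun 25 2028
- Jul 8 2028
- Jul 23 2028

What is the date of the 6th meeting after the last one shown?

The spacing grows by 2 each time: 5, 7, 9, 11, 13, 15 days.
Next gap: 17 days. Jul 23 2028 + 17 days = Aug 9 2028.
Next gap: 19 days. Aug 9 2028 + 19 days = Aug 28 2028.
Next gap: 21 days. Aug 28 2028 + 21 days = Sep 18 2028.
Next gap: 23 days. Sep 18 2028 + 23 days = Oct 11 2028.
Next gap: 25 days. Oct 11 2028 + 25 days = Nov 5 2028.
Next gap: 27 days. Nov 5 2028 + 27 days = Dec 2 2028.

Dec 2 2028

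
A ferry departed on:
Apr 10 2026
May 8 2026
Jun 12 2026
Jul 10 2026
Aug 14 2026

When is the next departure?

Sep 11 2026

These are Fridays at 28- or 35-day spacing (28, 35, 28, 35).
The pattern: 2nd Friday of the month.
September 2026 — 2nd Friday is Sep 11 2026.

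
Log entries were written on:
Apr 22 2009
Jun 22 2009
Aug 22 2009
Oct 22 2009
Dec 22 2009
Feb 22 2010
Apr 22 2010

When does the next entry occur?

Each date is the 22nd; the gaps (61, 61, 61, 61, 62, 59) track the month lengths.
The rule is the 22nd of every 2 months.
Next: June 2010 → Jun 22 2010.

Jun 22 2010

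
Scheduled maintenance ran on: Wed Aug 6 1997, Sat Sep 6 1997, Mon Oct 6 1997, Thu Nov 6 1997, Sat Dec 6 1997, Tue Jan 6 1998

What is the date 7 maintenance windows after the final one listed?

Each date is the 6th; the gaps (31, 30, 31, 30, 31) track the month lengths.
The rule is the 6th of each month.
February 1998: Fri Feb 6 1998.
Next: March 1998 → Fri Mar 6 1998.
Next: April 1998 → Mon Apr 6 1998.
Next: May 1998 → Wed May 6 1998.
June 1998: Sat Jun 6 1998.
Next: July 1998 → Mon Jul 6 1998.
Next: August 1998 → Thu Aug 6 1998.

Thu Aug 6 1998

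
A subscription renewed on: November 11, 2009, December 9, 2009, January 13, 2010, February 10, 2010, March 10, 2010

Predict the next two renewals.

Gaps: 28, 35, 28, 28 days — a mix of 28 and 35. Every date is a Wednesday.
Each is the 2nd Wednesday of its month.
2nd Wednesday of April 2010: April 14, 2010.
May 2010 — 2nd Wednesday is May 12, 2010.

April 14, 2010; May 12, 2010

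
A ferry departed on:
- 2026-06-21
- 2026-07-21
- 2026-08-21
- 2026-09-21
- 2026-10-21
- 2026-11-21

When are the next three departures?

Each date is the 21st; the gaps (30, 31, 31, 30, 31) track the month lengths.
The rule is the 21st of each month.
December 2026: 2026-12-21.
Next: January 2027 → 2027-01-21.
Next: February 2027 → 2027-02-21.

2026-12-21, 2027-01-21, 2027-02-21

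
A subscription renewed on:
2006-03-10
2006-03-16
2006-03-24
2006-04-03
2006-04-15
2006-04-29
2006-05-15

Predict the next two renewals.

Gaps: 6, 8, 10, 12, 14, 16 days — each gap is 2 larger than the previous one.
Next gap: 18 days. 2006-05-15 + 18 days = 2006-06-02.
Next gap: 20 days. 2006-06-02 + 20 days = 2006-06-22.

2006-06-02, 2006-06-22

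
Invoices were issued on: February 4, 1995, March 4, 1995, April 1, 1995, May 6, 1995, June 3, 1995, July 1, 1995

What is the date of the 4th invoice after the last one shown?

Gaps: 28, 28, 35, 28, 28 days — a mix of 28 and 35. Every date is a Saturday.
Each is the 1st Saturday of its month.
1st Saturday of August 1995: August 5, 1995.
September 1995 — 1st Saturday is September 2, 1995.
October 1995 — 1st Saturday is October 7, 1995.
1st Saturday of November 1995: November 4, 1995.

November 4, 1995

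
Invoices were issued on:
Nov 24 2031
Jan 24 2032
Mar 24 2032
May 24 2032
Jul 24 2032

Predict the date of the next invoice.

Sep 24 2032

Each date is the 24th; the gaps (61, 60, 61, 61) track the month lengths.
The rule is the 24th of every 2 months.
Next: September 2032 → Sep 24 2032.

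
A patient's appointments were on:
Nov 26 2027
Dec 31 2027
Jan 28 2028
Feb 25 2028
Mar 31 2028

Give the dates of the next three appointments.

Apr 28 2028, May 26 2028, Jun 30 2028

These are Fridays with 35, 28, 28, 35-day gaps.
Each is the final Friday of its month — Dec 31 2027 is past the 28th, so '4th Friday' doesn't fit.
Last Friday of April 2028: Apr 28 2028.
Last Friday of May 2028: May 26 2028.
June 2028 ends with Friday Jun 30 2028.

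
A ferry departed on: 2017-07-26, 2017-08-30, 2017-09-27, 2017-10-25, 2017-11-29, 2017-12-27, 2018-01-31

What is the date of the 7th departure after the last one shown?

Every date is a Wednesday; gaps 35, 28, 28, 35, 28, 35 days.
Each is the last Wednesday of its month (at least one falls on the 29th or later, ruling out '4th Wednesday').
Last Wednesday of February 2018: 2018-02-28.
Last Wednesday of March 2018: 2018-03-28.
April 2018 ends with Wednesday 2018-04-25.
Last Wednesday of May 2018: 2018-05-30.
Last Wednesday of June 2018: 2018-06-27.
Last Wednesday of July 2018: 2018-07-25.
August 2018 ends with Wednesday 2018-08-29.

2018-08-29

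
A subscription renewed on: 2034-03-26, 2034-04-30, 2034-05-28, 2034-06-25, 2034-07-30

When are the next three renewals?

These are Sundays with 35, 28, 28, 35-day gaps.
Each is the final Sunday of its month — 2034-04-30 is past the 28th, so '4th Sunday' doesn't fit.
August 2034 ends with Sunday 2034-08-27.
Last Sunday of September 2034: 2034-09-24.
October 2034 ends with Sunday 2034-10-29.

2034-08-27, 2034-09-24, 2034-10-29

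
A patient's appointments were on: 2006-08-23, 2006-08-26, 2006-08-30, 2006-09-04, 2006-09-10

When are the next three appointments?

2006-09-17, 2006-09-25, 2006-10-04

Gaps: 3, 4, 5, 6 days — each gap is 1 larger than the previous one.
Next gap: 7 days. 2006-09-10 + 7 days = 2006-09-17.
Next gap: 8 days. 2006-09-17 + 8 days = 2006-09-25.
Next gap: 9 days. 2006-09-25 + 9 days = 2006-10-04.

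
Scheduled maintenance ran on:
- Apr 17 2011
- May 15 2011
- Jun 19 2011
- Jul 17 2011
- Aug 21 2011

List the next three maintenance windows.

These are Sundays at 28- or 35-day spacing (28, 35, 28, 35).
The pattern: 3rd Sunday of the month.
3rd Sunday of September 2011: Sep 18 2011.
October 2011 — 3rd Sunday is Oct 16 2011.
3rd Sunday of November 2011: Nov 20 2011.

Sep 18 2011, Oct 16 2011, Nov 20 2011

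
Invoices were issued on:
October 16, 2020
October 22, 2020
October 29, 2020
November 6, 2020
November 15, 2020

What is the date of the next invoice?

November 25, 2020

Gaps: 6, 7, 8, 9 days — each gap is 1 larger than the previous one.
Next gap: 10 days. November 15, 2020 + 10 days = November 25, 2020.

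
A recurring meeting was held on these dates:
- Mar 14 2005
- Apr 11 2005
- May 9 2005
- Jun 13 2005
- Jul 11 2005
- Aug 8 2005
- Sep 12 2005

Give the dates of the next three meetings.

All dates are Mondays, 28, 28, 35, 28, 28, 35 days apart.
Specifically, the 2nd Monday of each month.
2nd Monday of October 2005: Oct 10 2005.
2nd Monday of November 2005: Nov 14 2005.
2nd Monday of December 2005: Dec 12 2005.

Oct 10 2005, Nov 14 2005, Dec 12 2005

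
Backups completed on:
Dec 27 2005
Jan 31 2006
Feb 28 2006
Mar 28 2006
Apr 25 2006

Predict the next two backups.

May 30 2006, Jun 27 2006

All Tuesdays; the gaps (35, 28, 28, 28) vary with month length.
This is the last Tuesday of each month.
May 2006 ends with Tuesday May 30 2006.
Last Tuesday of June 2006: Jun 27 2006.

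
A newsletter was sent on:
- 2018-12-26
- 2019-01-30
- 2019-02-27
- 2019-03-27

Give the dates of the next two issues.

These are Wednesdays with 35, 28, 28-day gaps.
Each is the final Wednesday of its month — 2019-01-30 is past the 28th, so '4th Wednesday' doesn't fit.
Last Wednesday of April 2019: 2019-04-24.
Last Wednesday of May 2019: 2019-05-29.

2019-04-24, 2019-05-29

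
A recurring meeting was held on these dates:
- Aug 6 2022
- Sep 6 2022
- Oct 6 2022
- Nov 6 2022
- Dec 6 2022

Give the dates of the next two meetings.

Jan 6 2023, Feb 6 2023

Gaps: 31, 30, 31, 30 days — not constant. Every event is on the 6th of the month.
Pattern: the 6th of each month.
Next: January 2023 → Jan 6 2023.
February 2023: Feb 6 2023.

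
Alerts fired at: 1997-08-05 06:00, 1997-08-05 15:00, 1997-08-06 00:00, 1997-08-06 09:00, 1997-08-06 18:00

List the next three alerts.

The interval is a steady 9 hours (9, 9, 9, 9).
1997-08-06 18:00 + 9 h = 1997-08-07 03:00.
1997-08-07 03:00 + 9 h = 1997-08-07 12:00.
1997-08-07 12:00 + 9 h = 1997-08-07 21:00.

1997-08-07 03:00, 1997-08-07 12:00, 1997-08-07 21:00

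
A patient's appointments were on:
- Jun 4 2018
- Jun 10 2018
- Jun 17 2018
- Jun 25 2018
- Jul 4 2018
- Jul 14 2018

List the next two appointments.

Jul 25 2018, Aug 6 2018

The spacing grows by 1 each time: 6, 7, 8, 9, 10 days.
Next gap: 11 days. Jul 14 2018 + 11 days = Jul 25 2018.
Next gap: 12 days. Jul 25 2018 + 12 days = Aug 6 2018.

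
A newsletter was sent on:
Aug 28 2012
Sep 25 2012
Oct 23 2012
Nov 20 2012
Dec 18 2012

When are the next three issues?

Every event comes 28 days after the last (28, 28, 28, 28).
Dec 18 2012 + 28 days = Jan 15 2013.
Jan 15 2013 + 28 days = Feb 12 2013.
Feb 12 2013 + 28 days = Mar 12 2013.

Jan 15 2013, Feb 12 2013, Mar 12 2013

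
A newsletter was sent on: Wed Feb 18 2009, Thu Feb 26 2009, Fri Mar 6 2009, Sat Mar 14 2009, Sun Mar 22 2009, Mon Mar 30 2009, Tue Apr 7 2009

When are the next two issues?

Wed Apr 15 2009, Thu Apr 23 2009

Gaps between consecutive events: 8, 8, 8, 8, 8, 8 days — a constant 8-day interval.
Tue Apr 7 2009 + 8 days = Wed Apr 15 2009.
Wed Apr 15 2009 + 8 days = Thu Apr 23 2009.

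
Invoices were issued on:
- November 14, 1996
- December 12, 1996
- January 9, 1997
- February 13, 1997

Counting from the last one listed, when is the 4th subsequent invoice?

All dates are Thursdays, 28, 28, 35 days apart.
Specifically, the 2nd Thursday of each month.
2nd Thursday of March 1997: March 13, 1997.
April 1997 — 2nd Thursday is April 10, 1997.
2nd Thursday of May 1997: May 8, 1997.
2nd Thursday of June 1997: June 12, 1997.

June 12, 1997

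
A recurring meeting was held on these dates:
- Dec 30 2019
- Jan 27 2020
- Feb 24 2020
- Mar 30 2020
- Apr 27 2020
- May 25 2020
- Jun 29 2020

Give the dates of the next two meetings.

All Mondays; the gaps (28, 28, 35, 28, 28, 35) vary with month length.
This is the last Monday of each month.
July 2020 ends with Monday Jul 27 2020.
Last Monday of August 2020: Aug 31 2020.

Jul 27 2020, Aug 31 2020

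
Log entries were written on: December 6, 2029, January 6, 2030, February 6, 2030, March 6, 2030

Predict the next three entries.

The day-of-month is always 6 (31, 31, 28 days between events).
So this recurs on the 6th of each month.
Next: April 2030 → April 6, 2030.
May 2030: May 6, 2030.
Next: June 2030 → June 6, 2030.

April 6, 2030; May 6, 2030; June 6, 2030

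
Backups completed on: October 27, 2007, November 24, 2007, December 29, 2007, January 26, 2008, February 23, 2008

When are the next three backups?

All Saturdays; the gaps (28, 35, 28, 28) vary with month length.
This is the last Saturday of each month.
March 2008 ends with Saturday March 29, 2008.
Last Saturday of April 2008: April 26, 2008.
May 2008 ends with Saturday May 31, 2008.

March 29, 2008; April 26, 2008; May 31, 2008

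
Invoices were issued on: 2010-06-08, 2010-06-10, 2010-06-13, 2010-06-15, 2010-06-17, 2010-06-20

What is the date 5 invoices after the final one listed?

Every event lands on a Tuesday or Thursday or Sunday (gaps cycle 2, 3, 2, 2, 3).
So the schedule is: every Tuesday, Thursday and Sunday.
Next Tuesday: 2010-06-22.
The following Thursday is 2010-06-24.
Next Sunday: 2010-06-27.
Next Tuesday: 2010-06-29.
Next Thursday: 2010-07-01.

2010-07-01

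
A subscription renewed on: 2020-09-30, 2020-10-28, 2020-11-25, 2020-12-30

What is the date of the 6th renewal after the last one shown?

All Wednesdays; the gaps (28, 28, 35) vary with month length.
This is the last Wednesday of each month.
January 2021 ends with Wednesday 2021-01-27.
February 2021 ends with Wednesday 2021-02-24.
Last Wednesday of March 2021: 2021-03-31.
Last Wednesday of April 2021: 2021-04-28.
May 2021 ends with Wednesday 2021-05-26.
Last Wednesday of June 2021: 2021-06-30.

2021-06-30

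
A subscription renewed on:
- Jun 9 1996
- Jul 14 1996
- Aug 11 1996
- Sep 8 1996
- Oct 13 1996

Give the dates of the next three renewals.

Nov 10 1996, Dec 8 1996, Jan 12 1997

All dates are Sundays, 35, 28, 28, 35 days apart.
Specifically, the 2nd Sunday of each month.
November 1996 — 2nd Sunday is Nov 10 1996.
2nd Sunday of December 1996: Dec 8 1996.
2nd Sunday of January 1997: Jan 12 1997.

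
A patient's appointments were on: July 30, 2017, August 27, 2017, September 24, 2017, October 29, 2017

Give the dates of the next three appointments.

November 26, 2017; December 31, 2017; January 28, 2018

These are Sundays with 28, 28, 35-day gaps.
Each is the final Sunday of its month — July 30, 2017 is past the 28th, so '4th Sunday' doesn't fit.
Last Sunday of November 2017: November 26, 2017.
Last Sunday of December 2017: December 31, 2017.
January 2018 ends with Sunday January 28, 2018.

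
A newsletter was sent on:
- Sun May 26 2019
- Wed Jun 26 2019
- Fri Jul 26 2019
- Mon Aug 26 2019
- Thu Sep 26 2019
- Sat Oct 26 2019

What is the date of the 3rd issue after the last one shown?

The day-of-month is always 26 (31, 30, 31, 31, 30 days between events).
So this recurs on the 26th of each month.
Next: November 2019 → Tue Nov 26 2019.
Next: December 2019 → Thu Dec 26 2019.
January 2020: Sun Jan 26 2020.

Sun Jan 26 2020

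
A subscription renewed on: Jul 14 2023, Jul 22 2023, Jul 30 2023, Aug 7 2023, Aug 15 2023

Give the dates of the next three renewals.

Gaps between consecutive events: 8, 8, 8, 8 days — a constant 8-day interval.
Aug 15 2023 + 8 days = Aug 23 2023.
Aug 23 2023 + 8 days = Aug 31 2023.
Aug 31 2023 + 8 days = Sep 8 2023.

Aug 23 2023, Aug 31 2023, Sep 8 2023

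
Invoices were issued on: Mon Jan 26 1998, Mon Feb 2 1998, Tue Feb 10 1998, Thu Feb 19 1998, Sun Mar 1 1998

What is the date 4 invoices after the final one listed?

Gaps: 7, 8, 9, 10 days — each gap is 1 larger than the previous one.
Next gap: 11 days. Sun Mar 1 1998 + 11 days = Thu Mar 12 1998.
Next gap: 12 days. Thu Mar 12 1998 + 12 days = Tue Mar 24 1998.
Next gap: 13 days. Tue Mar 24 1998 + 13 days = Mon Apr 6 1998.
Next gap: 14 days. Mon Apr 6 1998 + 14 days = Mon Apr 20 1998.

Mon Apr 20 1998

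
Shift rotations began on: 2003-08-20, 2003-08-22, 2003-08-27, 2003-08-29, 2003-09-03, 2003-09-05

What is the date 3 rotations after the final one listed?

Gaps: 2, 5, 2, 5, 2 days — not constant, but cyclic with period 2.
The events fall on every Wednesday and Friday.
The following Wednesday is 2003-09-10.
The following Friday is 2003-09-12.
The following Wednesday is 2003-09-17.

2003-09-17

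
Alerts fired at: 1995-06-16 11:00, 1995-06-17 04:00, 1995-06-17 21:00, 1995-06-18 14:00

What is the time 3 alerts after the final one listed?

1995-06-20 17:00

Spacing: 17, 17, 17 h — constant 17 h.
1995-06-18 14:00 + 17 h = 1995-06-19 07:00.
1995-06-19 07:00 + 17 h = 1995-06-20 00:00.
1995-06-20 00:00 + 17 h = 1995-06-20 17:00.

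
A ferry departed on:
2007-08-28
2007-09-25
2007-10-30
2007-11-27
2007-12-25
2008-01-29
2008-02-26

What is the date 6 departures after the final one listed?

All Tuesdays; the gaps (28, 35, 28, 28, 35, 28) vary with month length.
This is the last Tuesday of each month.
Last Tuesday of March 2008: 2008-03-25.
April 2008 ends with Tuesday 2008-04-29.
May 2008 ends with Tuesday 2008-05-27.
June 2008 ends with Tuesday 2008-06-24.
July 2008 ends with Tuesday 2008-07-29.
Last Tuesday of August 2008: 2008-08-26.

2008-08-26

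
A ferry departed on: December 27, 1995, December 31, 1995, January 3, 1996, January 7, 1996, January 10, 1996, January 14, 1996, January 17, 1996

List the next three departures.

The gap pattern 4, 3, 4, 3, 4, 3 repeats every 2 events.
These are the Wednesdays and Sundays of each week.
Next Sunday: January 21, 1996.
Next Wednesday: January 24, 1996.
Next Sunday: January 28, 1996.

January 21, 1996; January 24, 1996; January 28, 1996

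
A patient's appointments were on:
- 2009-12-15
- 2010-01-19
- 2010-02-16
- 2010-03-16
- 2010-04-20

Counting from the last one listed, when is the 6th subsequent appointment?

Gaps: 35, 28, 28, 35 days — a mix of 28 and 35. Every date is a Tuesday.
Each is the 3rd Tuesday of its month.
May 2010 — 3rd Tuesday is 2010-05-18.
June 2010 — 3rd Tuesday is 2010-06-15.
3rd Tuesday of July 2010: 2010-07-20.
August 2010 — 3rd Tuesday is 2010-08-17.
September 2010 — 3rd Tuesday is 2010-09-21.
3rd Tuesday of October 2010: 2010-10-19.

2010-10-19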